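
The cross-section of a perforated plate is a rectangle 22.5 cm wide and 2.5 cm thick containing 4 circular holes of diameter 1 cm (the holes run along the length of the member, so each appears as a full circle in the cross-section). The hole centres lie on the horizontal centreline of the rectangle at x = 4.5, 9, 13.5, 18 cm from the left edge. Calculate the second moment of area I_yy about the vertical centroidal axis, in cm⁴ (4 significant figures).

Treat the section as a set of non-overlapping primitives; coordinates are from the bounding-box lower-left.
Plate: 22.5 × 2.5, A = 56.25 cm², x = 11.25 cm, Ī = 2373.05 cm⁴.
Hole 1 (subtracted): ⌀1, A = 0.785398 cm², x = 4.5 cm, Ī = 0.0490874 cm⁴.
Hole 2 (subtracted): ⌀1, A = 0.785398 cm², x = 9 cm, Ī = 0.0490874 cm⁴.
Hole 3 (subtracted): ⌀1, A = 0.785398 cm², x = 13.5 cm, Ī = 0.0490874 cm⁴.
Hole 4 (subtracted): ⌀1, A = 0.785398 cm², x = 18 cm, Ī = 0.0490874 cm⁴.
By symmetry the centroid is at mid-width, x̄ = 11.25 cm.
Transfer each piece to the vertical centroidal axis using Ī + A·d² with d = x − 11.25:
  plate: d = 0 cm → contributes +2373.05 cm⁴
  hole 1: d = -6.75 cm → contributes −35.8338 cm⁴
  hole 2: d = -2.25 cm → contributes −4.02517 cm⁴
  hole 3: d = 2.25 cm → contributes −4.02517 cm⁴
  hole 4: d = 6.75 cm → contributes −35.8338 cm⁴
Total I = 2293.33 cm⁴.

I_yy ≈ 2293 cm⁴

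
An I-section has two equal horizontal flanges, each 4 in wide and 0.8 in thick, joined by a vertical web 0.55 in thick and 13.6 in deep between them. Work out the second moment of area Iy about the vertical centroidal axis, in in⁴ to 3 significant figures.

Iy ≈ 8.72 in⁴

Decompose the section into non-overlapping parts with the origin at the bottom-left of its bounding rectangle.
Bottom flange: 4 × 0.8, A = 3.2 in², x = 2 in, Ī = 4.2667 in⁴.
Web: 0.55 × 13.6, A = 7.48 in², x = 2 in, Ī = 0.18856 in⁴.
Top flange: 4 × 0.8, A = 3.2 in², x = 2 in, Ī = 4.2667 in⁴.
By symmetry the centroid is at mid-width, x̄ = 2 in.
All pieces are centred on the vertical centroidal axis, so I = ΣĪ = 8.7219 in⁴.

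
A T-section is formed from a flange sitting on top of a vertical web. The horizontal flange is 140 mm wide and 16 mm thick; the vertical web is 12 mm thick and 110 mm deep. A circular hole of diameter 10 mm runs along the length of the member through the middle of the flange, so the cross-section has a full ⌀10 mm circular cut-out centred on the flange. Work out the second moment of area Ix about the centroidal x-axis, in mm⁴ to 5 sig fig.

Decompose the section into non-overlapping parts with the origin at the bottom-left of its bounding rectangle.
Flange: 140 × 16, A = 2 240 mm², y = 118 mm, Ī = 47786.67 mm⁴.
Web: 12 × 110, A = 1 320 mm², y = 55 mm, Ī = 1 331 000 mm⁴.
Hole (subtracted): ⌀10, A = 78.53982 mm², y = 118 mm, Ī = 490.8739 mm⁴.
Centroid: ȳ = ΣA·y / ΣA = 94.11347 mm.
Transfer each piece to the centroidal x-axis using Ī + A·d² with d = y − 94.11347:
  flange: d = 23.88653 mm → contributes +1 325 855 mm⁴
  web: d = -39.11347 mm → contributes +3 350 420 mm⁴
  hole: d = 23.88653 mm → contributes −45303.04 mm⁴
Total I = 4 630 972 mm⁴.

Ix ≈ 4.6310 × 10⁶ mm⁴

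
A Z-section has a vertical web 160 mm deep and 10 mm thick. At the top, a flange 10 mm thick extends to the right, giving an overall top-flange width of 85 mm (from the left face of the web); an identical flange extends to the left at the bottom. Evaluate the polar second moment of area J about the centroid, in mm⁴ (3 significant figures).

J ≈ 1.53 × 10⁷ mm⁴

Split into non-overlapping primitives; take the origin at the lower-left of the bounding box.
Web: 10 × 160, A = 1 600 mm², y = 80 mm, Ī = 3 413 333 mm⁴.
Top flange (beyond web): 75 × 10, A = 750 mm², y = 155 mm, Ī = 6 250 mm⁴.
Bottom flange (beyond web): 75 × 10, A = 750 mm², y = 5 mm, Ī = 6 250 mm⁴.
Centroid: ȳ = ΣA·y / ΣA = 80 mm.
Transfer each piece to the centroidal x-axis using Ī + A·d² with d = y − 80:
  web: d = 0 mm → contributes +3 413 333 mm⁴
  top flange (beyond web): d = 75 mm → contributes +4 225 000 mm⁴
  bottom flange (beyond web): d = -75 mm → contributes +4 225 000 mm⁴
Total I = 11 863 333 mm⁴.
For the y-axis: x̄ = 80 mm.
Repeating about the centroidal y-axis gives I_y = 3 425 833 mm⁴.
Polar second moment: J = I_x + I_y = 15 289 167 mm⁴.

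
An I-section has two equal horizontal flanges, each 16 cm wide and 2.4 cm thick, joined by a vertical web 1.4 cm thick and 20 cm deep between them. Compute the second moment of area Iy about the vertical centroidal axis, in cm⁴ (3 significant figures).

Split into non-overlapping primitives; take the origin at the lower-left of the bounding box.
Bottom flange: 16 × 2.4, A = 38.4 cm², x = 8 cm, Ī = 819.2 cm⁴.
Web: 1.4 × 20, A = 28 cm², x = 8 cm, Ī = 4.5733 cm⁴.
Top flange: 16 × 2.4, A = 38.4 cm², x = 8 cm, Ī = 819.2 cm⁴.
By symmetry the centroid is at mid-width, x̄ = 8 cm.
All pieces are centred on the vertical centroidal axis, so I = ΣĪ = 1 643 cm⁴.

Iy ≈ 1640 cm⁴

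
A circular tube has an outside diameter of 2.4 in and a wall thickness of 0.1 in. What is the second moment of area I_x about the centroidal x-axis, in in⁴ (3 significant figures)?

I_x ≈ 0.479 in⁴

Break the section into simple shapes (no overlaps), measuring from the bottom-left corner of the bounding box.
Outer circle: ⌀2.4, A = 4.5239 in², y = 1.2 in, Ī = 1.6286 in⁴.
Bore (subtracted): ⌀2.2, A = 3.8013 in², y = 1.2 in, Ī = 1.1499 in⁴.
By symmetry the centroid is at mid-height, ȳ = 1.2 in.
All pieces are centred on the centroidal x-axis, so I = ΣĪ (holes subtracted) = 0.4787 in⁴.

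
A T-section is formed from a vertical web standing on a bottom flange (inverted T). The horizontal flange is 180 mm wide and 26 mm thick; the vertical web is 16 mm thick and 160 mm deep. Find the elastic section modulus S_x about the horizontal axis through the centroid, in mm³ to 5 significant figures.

Treat the section as a set of non-overlapping primitives; coordinates are from the bounding-box lower-left.
Flange: 180 × 26, A = 4 680 mm², y = 13 mm, Ī = 263 640 mm⁴.
Web: 16 × 160, A = 2 560 mm², y = 106 mm, Ī = 5 461 333 mm⁴.
Centroid: ȳ = ΣA·y / ΣA = 45.88398 mm.
Transfer each piece to the horizontal axis through the centroid using Ī + A·d² with d = y − 45.88398:
  flange: d = -32.88398 mm → contributes +5 324 386 mm⁴
  web: d = 60.11602 mm → contributes +14 713 010 mm⁴
Total I = 20 037 396 mm⁴.
Extreme fibre distance c = 140.116 mm; S = I/c = 143005.7 mm³.

S_x ≈ 1.4301 × 10⁵ mm³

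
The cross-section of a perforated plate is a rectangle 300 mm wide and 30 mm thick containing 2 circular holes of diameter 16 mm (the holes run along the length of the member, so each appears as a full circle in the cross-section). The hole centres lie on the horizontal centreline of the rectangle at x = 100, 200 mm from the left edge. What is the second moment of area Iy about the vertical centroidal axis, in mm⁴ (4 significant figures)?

Decompose the section into non-overlapping parts with the origin at the bottom-left of its bounding rectangle.
Plate: 300 × 30, A = 9 000 mm², x = 150 mm, Ī = 67 500 000 mm⁴.
Hole 1 (subtracted): ⌀16, A = 201.062 mm², x = 100 mm, Ī = 3216.99 mm⁴.
Hole 2 (subtracted): ⌀16, A = 201.062 mm², x = 200 mm, Ī = 3216.99 mm⁴.
By symmetry the centroid is at mid-width, x̄ = 150 mm.
Transfer each piece to the vertical centroidal axis using Ī + A·d² with d = x − 150:
  plate: d = 0 mm → contributes +67 500 000 mm⁴
  hole 1: d = -50 mm → contributes −505 872 mm⁴
  hole 2: d = 50 mm → contributes −505 872 mm⁴
Total I = 66 488 256 mm⁴.

Iy ≈ 6.649 × 10⁷ mm⁴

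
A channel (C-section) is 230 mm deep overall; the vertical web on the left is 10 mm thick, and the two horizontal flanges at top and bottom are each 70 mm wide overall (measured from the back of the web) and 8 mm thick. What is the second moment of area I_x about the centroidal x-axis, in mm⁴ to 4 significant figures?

I_x ≈ 2.197 × 10⁷ mm⁴

Treat the section as a set of non-overlapping primitives; coordinates are from the bounding-box lower-left.
Web: 10 × 230, A = 2 300 mm², y = 115 mm, Ī = 10 139 167 mm⁴.
Top flange (beyond web): 60 × 8, A = 480 mm², y = 226 mm, Ī = 2 560 mm⁴.
Bottom flange (beyond web): 60 × 8, A = 480 mm², y = 4 mm, Ī = 2 560 mm⁴.
By symmetry the centroid is at mid-height, ȳ = 115 mm.
Transfer each piece to the centroidal x-axis using Ī + A·d² with d = y − 115:
  web: d = 0 mm → contributes +10 139 167 mm⁴
  top flange (beyond web): d = 111 mm → contributes +5 916 640 mm⁴
  bottom flange (beyond web): d = -111 mm → contributes +5 916 640 mm⁴
Total I = 21 972 447 mm⁴.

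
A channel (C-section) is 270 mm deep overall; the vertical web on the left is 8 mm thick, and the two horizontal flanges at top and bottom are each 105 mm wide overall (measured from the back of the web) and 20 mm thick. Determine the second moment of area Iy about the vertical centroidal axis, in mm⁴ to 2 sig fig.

Split into non-overlapping primitives; take the origin at the lower-left of the bounding box.
Web: 8 × 270, A = 2 160 mm², x = 4 mm, Ī = 11 520 mm⁴.
Top flange (beyond web): 97 × 20, A = 1 940 mm², x = 56.5 mm, Ī = 1 521 122 mm⁴.
Bottom flange (beyond web): 97 × 20, A = 1 940 mm², x = 56.5 mm, Ī = 1 521 122 mm⁴.
Centroid: x̄ = ΣA·x / ΣA = 37.73 mm.
Transfer each piece to the vertical centroidal axis using Ī + A·d² with d = x − 37.73:
  web: d = -33.73 mm → contributes +2 468 275 mm⁴
  top flange (beyond web): d = 18.77 mm → contributes +2 204 961 mm⁴
  bottom flange (beyond web): d = 18.77 mm → contributes +2 204 961 mm⁴
Total I = 6 878 197 mm⁴.

Iy ≈ 6.9 × 10⁶ mm⁴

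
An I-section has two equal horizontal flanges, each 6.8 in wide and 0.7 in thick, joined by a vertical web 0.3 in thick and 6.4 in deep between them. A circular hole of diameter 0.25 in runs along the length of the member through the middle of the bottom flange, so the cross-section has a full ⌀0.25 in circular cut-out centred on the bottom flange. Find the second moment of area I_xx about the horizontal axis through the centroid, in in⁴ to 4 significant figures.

Treat the section as a set of non-overlapping primitives; coordinates are from the bounding-box lower-left.
Bottom flange: 6.8 × 0.7, A = 4.76 in², y = 0.35 in, Ī = 0.194367 in⁴.
Web: 0.3 × 6.4, A = 1.92 in², y = 3.9 in, Ī = 6.5536 in⁴.
Top flange: 6.8 × 0.7, A = 4.76 in², y = 7.45 in, Ī = 0.194367 in⁴.
Hole (subtracted): ⌀0.25, A = 0.0490874 in², y = 0.35 in, Ī = 0.000191748 in⁴.
Centroid: ȳ = ΣA·y / ΣA = 3.9153 in.
Transfer each piece to the horizontal axis through the centroid using Ī + A·d² with d = y − 3.9153:
  bottom flange: d = -3.5653 in → contributes +60.7004 in⁴
  web: d = -0.0152982 in → contributes +6.55405 in⁴
  top flange: d = 3.5347 in → contributes +59.6664 in⁴
  hole: d = -3.5653 in → contributes −0.624159 in⁴
Total I = 126.297 in⁴.

I_xx ≈ 126.3 in⁴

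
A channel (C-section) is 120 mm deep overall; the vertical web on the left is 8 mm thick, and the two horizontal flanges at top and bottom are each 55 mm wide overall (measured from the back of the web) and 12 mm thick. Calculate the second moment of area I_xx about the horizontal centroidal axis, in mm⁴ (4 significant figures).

I_xx ≈ 4.455 × 10⁶ mm⁴

Split into non-overlapping primitives; take the origin at the lower-left of the bounding box.
Web: 8 × 120, A = 960 mm², y = 60 mm, Ī = 1 152 000 mm⁴.
Top flange (beyond web): 47 × 12, A = 564 mm², y = 114 mm, Ī = 6 768 mm⁴.
Bottom flange (beyond web): 47 × 12, A = 564 mm², y = 6 mm, Ī = 6 768 mm⁴.
By symmetry the centroid is at mid-height, ȳ = 60 mm.
Transfer each piece to the horizontal centroidal axis using Ī + A·d² with d = y − 60:
  web: d = 0 mm → contributes +1 152 000 mm⁴
  top flange (beyond web): d = 54 mm → contributes +1 651 392 mm⁴
  bottom flange (beyond web): d = -54 mm → contributes +1 651 392 mm⁴
Total I = 4 454 784 mm⁴.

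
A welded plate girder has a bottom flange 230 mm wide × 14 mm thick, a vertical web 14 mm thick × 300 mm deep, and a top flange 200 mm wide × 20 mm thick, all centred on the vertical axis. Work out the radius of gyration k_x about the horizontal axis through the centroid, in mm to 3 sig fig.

k_x ≈ 136 mm

Decompose the section into non-overlapping parts with the origin at the bottom-left of its bounding rectangle.
Bottom plate: 230 × 14, A = 3 220 mm², y = 7 mm, Ī = 52 593 mm⁴.
Web plate: 14 × 300, A = 4 200 mm², y = 164 mm, Ī = 31 500 000 mm⁴.
Top plate: 200 × 20, A = 4 000 mm², y = 324 mm, Ī = 133 333 mm⁴.
Centroid: ȳ = ΣA·y / ΣA = 175.77 mm.
Transfer each piece to the horizontal axis through the centroid using Ī + A·d² with d = y − 175.77:
  bottom plate: d = -168.77 mm → contributes +91 773 296 mm⁴
  web plate: d = -11.774 mm → contributes +32 082 242 mm⁴
  top plate: d = 148.23 mm → contributes +88 017 026 mm⁴
Total I = 211 872 564 mm⁴.
Radius of gyration: k = √(I/A) = √(211 872 564 / 11 420) = 136.21 mm.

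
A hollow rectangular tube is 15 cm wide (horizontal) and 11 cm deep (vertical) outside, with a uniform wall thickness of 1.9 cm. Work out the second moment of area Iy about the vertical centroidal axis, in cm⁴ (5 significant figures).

Iy ≈ 2250.8 cm⁴

Split into non-overlapping primitives; take the origin at the lower-left of the bounding box.
Outer rectangle: 15 × 11, A = 165 cm², x = 7.5 cm, Ī = 3093.75 cm⁴.
Inner void (subtracted): 11.2 × 7.2, A = 80.64 cm², x = 7.5 cm, Ī = 842.9568 cm⁴.
By symmetry the centroid is at mid-width, x̄ = 7.5 cm.
All pieces are centred on the vertical centroidal axis, so I = ΣĪ (holes subtracted) = 2250.793 cm⁴.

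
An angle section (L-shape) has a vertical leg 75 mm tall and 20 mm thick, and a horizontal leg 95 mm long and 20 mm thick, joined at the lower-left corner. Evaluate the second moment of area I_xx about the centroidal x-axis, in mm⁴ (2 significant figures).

I_xx ≈ 1.3 × 10⁶ mm⁴

Treat the section as a set of non-overlapping primitives; coordinates are from the bounding-box lower-left.
Vertical leg: 20 × 75, A = 1 500 mm², y = 37.5 mm, Ī = 703 125 mm⁴.
Horizontal leg (remainder): 75 × 20, A = 1 500 mm², y = 10 mm, Ī = 50 000 mm⁴.
Centroid: ȳ = ΣA·y / ΣA = 23.75 mm.
Transfer each piece to the centroidal x-axis using Ī + A·d² with d = y − 23.75:
  vertical leg: d = 13.75 mm → contributes +986 719 mm⁴
  horizontal leg (remainder): d = -13.75 mm → contributes +333 594 mm⁴
Total I = 1 320 313 mm⁴.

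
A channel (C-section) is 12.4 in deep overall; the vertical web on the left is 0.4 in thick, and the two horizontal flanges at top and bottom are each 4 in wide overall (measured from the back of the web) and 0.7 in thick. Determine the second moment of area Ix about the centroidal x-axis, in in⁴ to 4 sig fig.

Decompose the section into non-overlapping parts with the origin at the bottom-left of its bounding rectangle.
Web: 0.4 × 12.4, A = 4.96 in², y = 6.2 in, Ī = 63.5541 in⁴.
Top flange (beyond web): 3.6 × 0.7, A = 2.52 in², y = 12.05 in, Ī = 0.1029 in⁴.
Bottom flange (beyond web): 3.6 × 0.7, A = 2.52 in², y = 0.35 in, Ī = 0.1029 in⁴.
By symmetry the centroid is at mid-height, ȳ = 6.2 in.
Transfer each piece to the centroidal x-axis using Ī + A·d² with d = y − 6.2:
  web: d = 0 in → contributes +63.5541 in⁴
  top flange (beyond web): d = 5.85 in → contributes +86.3436 in⁴
  bottom flange (beyond web): d = -5.85 in → contributes +86.3436 in⁴
Total I = 236.241 in⁴.

Ix ≈ 236.2 in⁴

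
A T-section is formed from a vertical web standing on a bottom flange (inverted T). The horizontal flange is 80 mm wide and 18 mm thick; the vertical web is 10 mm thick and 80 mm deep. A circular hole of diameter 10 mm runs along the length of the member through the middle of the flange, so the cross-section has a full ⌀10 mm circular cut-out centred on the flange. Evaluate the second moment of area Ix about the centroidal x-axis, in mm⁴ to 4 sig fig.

Ix ≈ 1.675 × 10⁶ mm⁴

Break the section into simple shapes (no overlaps), measuring from the bottom-left corner of the bounding box.
Flange: 80 × 18, A = 1 440 mm², y = 9 mm, Ī = 38 880 mm⁴.
Web: 10 × 80, A = 800 mm², y = 58 mm, Ī = 426 667 mm⁴.
Hole (subtracted): ⌀10, A = 78.5398 mm², y = 9 mm, Ī = 490.874 mm⁴.
Centroid: ȳ = ΣA·y / ΣA = 27.1359 mm.
Transfer each piece to the centroidal x-axis using Ī + A·d² with d = y − 27.1359:
  flange: d = -18.1359 mm → contributes +512 511 mm⁴
  web: d = 30.8641 mm → contributes +1 188 741 mm⁴
  hole: d = -18.1359 mm → contributes −26323.4 mm⁴
Total I = 1 674 929 mm⁴.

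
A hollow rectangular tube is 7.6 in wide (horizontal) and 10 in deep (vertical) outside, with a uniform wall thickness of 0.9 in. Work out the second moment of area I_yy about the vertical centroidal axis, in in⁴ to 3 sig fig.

I_yy ≈ 232 in⁴

Decompose the section into non-overlapping parts with the origin at the bottom-left of its bounding rectangle.
Outer rectangle: 7.6 × 10, A = 76 in², x = 3.8 in, Ī = 365.81 in⁴.
Inner void (subtracted): 5.8 × 8.2, A = 47.56 in², x = 3.8 in, Ī = 133.33 in⁴.
By symmetry the centroid is at mid-width, x̄ = 3.8 in.
All pieces are centred on the vertical centroidal axis, so I = ΣĪ (holes subtracted) = 232.49 in⁴.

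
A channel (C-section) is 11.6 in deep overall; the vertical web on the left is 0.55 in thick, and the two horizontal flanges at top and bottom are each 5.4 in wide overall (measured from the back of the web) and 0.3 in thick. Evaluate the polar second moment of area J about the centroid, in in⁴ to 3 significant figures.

J ≈ 185 in⁴

Decompose the section into non-overlapping parts with the origin at the bottom-left of its bounding rectangle.
Web: 0.55 × 11.6, A = 6.38 in², y = 5.8 in, Ī = 71.541 in⁴.
Top flange (beyond web): 4.85 × 0.3, A = 1.455 in², y = 11.45 in, Ī = 0.010913 in⁴.
Bottom flange (beyond web): 4.85 × 0.3, A = 1.455 in², y = 0.15 in, Ī = 0.010913 in⁴.
By symmetry the centroid is at mid-height, ȳ = 5.8 in.
Transfer each piece to the centroidal x-axis using Ī + A·d² with d = y − 5.8:
  web: d = 0 in → contributes +71.541 in⁴
  top flange (beyond web): d = 5.65 in → contributes +46.458 in⁴
  bottom flange (beyond web): d = -5.65 in → contributes +46.458 in⁴
Total I = 164.46 in⁴.
For the y-axis: x̄ = 1.1207 in.
Repeating about the centroidal y-axis gives I_y = 20.434 in⁴.
Polar second moment: J = I_x + I_y = 184.89 in⁴.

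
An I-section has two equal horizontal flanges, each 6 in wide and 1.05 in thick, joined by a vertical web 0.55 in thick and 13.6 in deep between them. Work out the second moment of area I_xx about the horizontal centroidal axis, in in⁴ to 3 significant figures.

I_xx ≈ 793 in⁴

Treat the section as a set of non-overlapping primitives; coordinates are from the bounding-box lower-left.
Bottom flange: 6 × 1.05, A = 6.3 in², y = 0.525 in, Ī = 0.57881 in⁴.
Web: 0.55 × 13.6, A = 7.48 in², y = 7.85 in, Ī = 115.29 in⁴.
Top flange: 6 × 1.05, A = 6.3 in², y = 15.175 in, Ī = 0.57881 in⁴.
By symmetry the centroid is at mid-height, ȳ = 7.85 in.
Transfer each piece to the horizontal centroidal axis using Ī + A·d² with d = y − 7.85:
  bottom flange: d = -7.325 in → contributes +338.61 in⁴
  web: d = 0 in → contributes +115.29 in⁴
  top flange: d = 7.325 in → contributes +338.61 in⁴
Total I = 792.51 in⁴.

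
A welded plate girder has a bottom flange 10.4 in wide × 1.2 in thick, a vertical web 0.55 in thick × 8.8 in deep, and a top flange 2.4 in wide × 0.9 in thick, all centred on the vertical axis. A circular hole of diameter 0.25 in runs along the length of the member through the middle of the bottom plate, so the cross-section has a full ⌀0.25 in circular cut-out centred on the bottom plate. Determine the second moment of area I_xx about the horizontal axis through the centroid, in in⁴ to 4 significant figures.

Break the section into simple shapes (no overlaps), measuring from the bottom-left corner of the bounding box.
Bottom plate: 10.4 × 1.2, A = 12.48 in², y = 0.6 in, Ī = 1.4976 in⁴.
Web plate: 0.55 × 8.8, A = 4.84 in², y = 5.6 in, Ī = 31.2341 in⁴.
Top plate: 2.4 × 0.9, A = 2.16 in², y = 10.45 in, Ī = 0.1458 in⁴.
Hole (subtracted): ⌀0.25, A = 0.0490874 in², y = 0.6 in, Ī = 0.000191748 in⁴.
Centroid: ȳ = ΣA·y / ΣA = 2.94039 in.
Transfer each piece to the horizontal axis through the centroid using Ī + A·d² with d = y − 2.94039:
  bottom plate: d = -2.34039 in → contributes +69.8561 in⁴
  web plate: d = 2.65961 in → contributes +65.4699 in⁴
  top plate: d = 7.50961 in → contributes +121.957 in⁴
  hole: d = -2.34039 in → contributes −0.269065 in⁴
Total I = 257.014 in⁴.

I_xx ≈ 257.0 in⁴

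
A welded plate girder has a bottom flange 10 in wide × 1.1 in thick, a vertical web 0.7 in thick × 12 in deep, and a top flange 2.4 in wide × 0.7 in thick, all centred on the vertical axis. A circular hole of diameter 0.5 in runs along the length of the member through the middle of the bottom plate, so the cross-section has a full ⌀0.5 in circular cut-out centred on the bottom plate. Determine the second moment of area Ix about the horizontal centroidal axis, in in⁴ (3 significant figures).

Ix ≈ 460 in⁴

Treat the section as a set of non-overlapping primitives; coordinates are from the bounding-box lower-left.
Bottom plate: 10 × 1.1, A = 11 in², y = 0.55 in, Ī = 1.1092 in⁴.
Web plate: 0.7 × 12, A = 8.4 in², y = 7.1 in, Ī = 100.8 in⁴.
Top plate: 2.4 × 0.7, A = 1.68 in², y = 13.45 in, Ī = 0.0686 in⁴.
Hole (subtracted): ⌀0.5, A = 0.19635 in², y = 0.55 in, Ī = 0.003068 in⁴.
Centroid: ȳ = ΣA·y / ΣA = 4.2223 in.
Transfer each piece to the horizontal centroidal axis using Ī + A·d² with d = y − 4.2223:
  bottom plate: d = -3.6723 in → contributes +149.46 in⁴
  web plate: d = 2.8777 in → contributes +170.36 in⁴
  top plate: d = 9.2277 in → contributes +143.12 in⁴
  hole: d = -3.6723 in → contributes −2.6511 in⁴
Total I = 460.28 in⁴.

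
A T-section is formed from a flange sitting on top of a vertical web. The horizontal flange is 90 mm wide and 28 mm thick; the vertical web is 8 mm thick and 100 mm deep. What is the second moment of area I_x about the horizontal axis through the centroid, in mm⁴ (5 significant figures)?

Decompose the section into non-overlapping parts with the origin at the bottom-left of its bounding rectangle.
Flange: 90 × 28, A = 2 520 mm², y = 114 mm, Ī = 164 640 mm⁴.
Web: 8 × 100, A = 800 mm², y = 50 mm, Ī = 666666.7 mm⁴.
Centroid: ȳ = ΣA·y / ΣA = 98.57831 mm.
Transfer each piece to the horizontal axis through the centroid using Ī + A·d² with d = y − 98.57831:
  flange: d = 15.42169 mm → contributes +763967.6 mm⁴
  web: d = -48.57831 mm → contributes +2 554 549 mm⁴
Total I = 3 318 516 mm⁴.

I_x ≈ 3.3185 × 10⁶ mm⁴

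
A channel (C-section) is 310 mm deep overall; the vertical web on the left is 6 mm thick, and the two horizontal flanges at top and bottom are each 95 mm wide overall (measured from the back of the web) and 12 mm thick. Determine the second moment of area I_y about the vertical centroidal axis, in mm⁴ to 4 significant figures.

I_y ≈ 3.659 × 10⁶ mm⁴

Split into non-overlapping primitives; take the origin at the lower-left of the bounding box.
Web: 6 × 310, A = 1 860 mm², x = 3 mm, Ī = 5 580 mm⁴.
Top flange (beyond web): 89 × 12, A = 1 068 mm², x = 50.5 mm, Ī = 704 969 mm⁴.
Bottom flange (beyond web): 89 × 12, A = 1 068 mm², x = 50.5 mm, Ī = 704 969 mm⁴.
Centroid: x̄ = ΣA·x / ΣA = 28.3904 mm.
Transfer each piece to the vertical centroidal axis using Ī + A·d² with d = x − 28.3904:
  web: d = -25.3904 mm → contributes +1 204 670 mm⁴
  top flange (beyond web): d = 22.1096 mm → contributes +1 227 045 mm⁴
  bottom flange (beyond web): d = 22.1096 mm → contributes +1 227 045 mm⁴
Total I = 3 658 759 mm⁴.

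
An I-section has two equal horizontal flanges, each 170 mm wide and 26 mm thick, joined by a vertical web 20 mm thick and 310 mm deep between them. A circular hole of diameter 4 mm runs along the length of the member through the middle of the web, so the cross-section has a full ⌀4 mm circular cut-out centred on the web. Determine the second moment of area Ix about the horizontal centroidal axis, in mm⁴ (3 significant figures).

Decompose the section into non-overlapping parts with the origin at the bottom-left of its bounding rectangle.
Bottom flange: 170 × 26, A = 4 420 mm², y = 13 mm, Ī = 248 993 mm⁴.
Web: 20 × 310, A = 6 200 mm², y = 181 mm, Ī = 49 651 667 mm⁴.
Top flange: 170 × 26, A = 4 420 mm², y = 349 mm, Ī = 248 993 mm⁴.
Hole (subtracted): ⌀4, A = 12.566 mm², y = 181 mm, Ī = 12.566 mm⁴.
By symmetry the centroid is at mid-height, ȳ = 181 mm.
Transfer each piece to the horizontal centroidal axis using Ī + A·d² with d = y − 181:
  bottom flange: d = -168 mm → contributes +124 999 073 mm⁴
  web: d = 0 mm → contributes +49 651 667 mm⁴
  top flange: d = 168 mm → contributes +124 999 073 mm⁴
  hole: d = 0 mm → contributes −12.566 mm⁴
Total I = 299 649 801 mm⁴.

Ix ≈ 3.00 × 10⁸ mm⁴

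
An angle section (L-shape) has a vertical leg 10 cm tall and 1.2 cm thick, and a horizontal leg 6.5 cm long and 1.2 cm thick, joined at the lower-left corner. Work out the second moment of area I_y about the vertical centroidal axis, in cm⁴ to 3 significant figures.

Split into non-overlapping primitives; take the origin at the lower-left of the bounding box.
Vertical leg: 1.2 × 10, A = 12 cm², x = 0.6 cm, Ī = 1.44 cm⁴.
Horizontal leg (remainder): 5.3 × 1.2, A = 6.36 cm², x = 3.85 cm, Ī = 14.888 cm⁴.
Centroid: x̄ = ΣA·x / ΣA = 1.7258 cm.
Transfer each piece to the vertical centroidal axis using Ī + A·d² with d = x − 1.7258:
  vertical leg: d = -1.1258 cm → contributes +16.65 cm⁴
  horizontal leg (remainder): d = 2.1242 cm → contributes +43.585 cm⁴
Total I = 60.235 cm⁴.

I_y ≈ 60.2 cm⁴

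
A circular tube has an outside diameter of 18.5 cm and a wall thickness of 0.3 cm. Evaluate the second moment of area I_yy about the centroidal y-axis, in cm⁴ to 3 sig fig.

Break the section into simple shapes (no overlaps), measuring from the bottom-left corner of the bounding box.
Outer circle: ⌀18.5, A = 268.8 cm², x = 9.25 cm, Ī = 5749.9 cm⁴.
Bore (subtracted): ⌀17.9, A = 251.65 cm², x = 9.25 cm, Ī = 5039.4 cm⁴.
By symmetry the centroid is at mid-width, x̄ = 9.25 cm.
All pieces are centred on the centroidal y-axis, so I = ΣĪ (holes subtracted) = 710.42 cm⁴.

I_yy ≈ 710 cm⁴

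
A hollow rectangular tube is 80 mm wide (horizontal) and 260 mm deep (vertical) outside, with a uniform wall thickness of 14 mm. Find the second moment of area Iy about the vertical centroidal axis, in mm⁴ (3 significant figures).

Iy ≈ 8.37 × 10⁶ mm⁴

Treat the section as a set of non-overlapping primitives; coordinates are from the bounding-box lower-left.
Outer rectangle: 80 × 260, A = 20 800 mm², x = 40 mm, Ī = 11 093 333 mm⁴.
Inner void (subtracted): 52 × 232, A = 12 064 mm², x = 40 mm, Ī = 2 718 421 mm⁴.
By symmetry the centroid is at mid-width, x̄ = 40 mm.
All pieces are centred on the vertical centroidal axis, so I = ΣĪ (holes subtracted) = 8 374 912 mm⁴.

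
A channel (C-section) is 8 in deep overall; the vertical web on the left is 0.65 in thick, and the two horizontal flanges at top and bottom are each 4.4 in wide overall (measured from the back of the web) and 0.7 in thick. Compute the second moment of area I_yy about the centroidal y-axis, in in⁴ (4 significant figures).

Decompose the section into non-overlapping parts with the origin at the bottom-left of its bounding rectangle.
Web: 0.65 × 8, A = 5.2 in², x = 0.325 in, Ī = 0.183083 in⁴.
Top flange (beyond web): 3.75 × 0.7, A = 2.625 in², x = 2.525 in, Ī = 3.07617 in⁴.
Bottom flange (beyond web): 3.75 × 0.7, A = 2.625 in², x = 2.525 in, Ī = 3.07617 in⁴.
Centroid: x̄ = ΣA·x / ΣA = 1.43026 in.
Transfer each piece to the centroidal y-axis using Ī + A·d² with d = x − 1.43026:
  web: d = -1.10526 in → contributes +6.53544 in⁴
  top flange (beyond web): d = 1.09474 in → contributes +6.2221 in⁴
  bottom flange (beyond web): d = 1.09474 in → contributes +6.2221 in⁴
Total I = 18.9796 in⁴.

I_yy ≈ 18.98 in⁴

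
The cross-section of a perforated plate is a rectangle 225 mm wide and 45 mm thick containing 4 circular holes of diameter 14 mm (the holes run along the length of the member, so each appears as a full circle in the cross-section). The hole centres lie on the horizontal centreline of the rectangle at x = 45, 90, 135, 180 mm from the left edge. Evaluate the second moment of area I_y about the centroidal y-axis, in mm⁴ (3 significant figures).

Break the section into simple shapes (no overlaps), measuring from the bottom-left corner of the bounding box.
Plate: 225 × 45, A = 10 125 mm², x = 112.5 mm, Ī = 42 714 844 mm⁴.
Hole 1 (subtracted): ⌀14, A = 153.94 mm², x = 45 mm, Ī = 1885.7 mm⁴.
Hole 2 (subtracted): ⌀14, A = 153.94 mm², x = 90 mm, Ī = 1885.7 mm⁴.
Hole 3 (subtracted): ⌀14, A = 153.94 mm², x = 135 mm, Ī = 1885.7 mm⁴.
Hole 4 (subtracted): ⌀14, A = 153.94 mm², x = 180 mm, Ī = 1885.7 mm⁴.
By symmetry the centroid is at mid-width, x̄ = 112.5 mm.
Transfer each piece to the centroidal y-axis using Ī + A·d² with d = x − 112.5:
  plate: d = 0 mm → contributes +42 714 844 mm⁴
  hole 1: d = -67.5 mm → contributes −703 266 mm⁴
  hole 2: d = -22.5 mm → contributes −79 817 mm⁴
  hole 3: d = 22.5 mm → contributes −79 817 mm⁴
  hole 4: d = 67.5 mm → contributes −703 266 mm⁴
Total I = 41 148 678 mm⁴.

I_y ≈ 4.11 × 10⁷ mm⁴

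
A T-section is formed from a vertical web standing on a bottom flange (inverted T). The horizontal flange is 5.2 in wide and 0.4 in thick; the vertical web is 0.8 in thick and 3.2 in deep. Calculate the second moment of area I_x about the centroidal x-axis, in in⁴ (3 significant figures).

I_x ≈ 5.93 in⁴

Treat the section as a set of non-overlapping primitives; coordinates are from the bounding-box lower-left.
Flange: 5.2 × 0.4, A = 2.08 in², y = 0.2 in, Ī = 0.027733 in⁴.
Web: 0.8 × 3.2, A = 2.56 in², y = 2 in, Ī = 2.1845 in⁴.
Centroid: ȳ = ΣA·y / ΣA = 1.1931 in.
Transfer each piece to the centroidal x-axis using Ī + A·d² with d = y − 1.1931:
  flange: d = -0.9931 in → contributes +2.0791 in⁴
  web: d = 0.8069 in → contributes +3.8513 in⁴
Total I = 5.9304 in⁴.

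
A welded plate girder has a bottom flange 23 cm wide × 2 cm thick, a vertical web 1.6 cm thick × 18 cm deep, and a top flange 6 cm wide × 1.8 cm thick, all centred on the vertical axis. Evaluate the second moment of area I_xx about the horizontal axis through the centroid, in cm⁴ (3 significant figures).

Break the section into simple shapes (no overlaps), measuring from the bottom-left corner of the bounding box.
Bottom plate: 23 × 2, A = 46 cm², y = 1 cm, Ī = 15.333 cm⁴.
Web plate: 1.6 × 18, A = 28.8 cm², y = 11 cm, Ī = 777.6 cm⁴.
Top plate: 6 × 1.8, A = 10.8 cm², y = 20.9 cm, Ī = 2.916 cm⁴.
Centroid: ȳ = ΣA·y / ΣA = 6.8752 cm.
Transfer each piece to the horizontal axis through the centroid using Ī + A·d² with d = y − 6.8752:
  bottom plate: d = -5.8752 cm → contributes +1603.2 cm⁴
  web plate: d = 4.1248 cm → contributes +1267.6 cm⁴
  top plate: d = 14.025 cm → contributes +2127.2 cm⁴
Total I = 4 998 cm⁴.

I_xx ≈ 5000 cm⁴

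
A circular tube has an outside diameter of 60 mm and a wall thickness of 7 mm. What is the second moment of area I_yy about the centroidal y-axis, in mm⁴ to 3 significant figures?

Decompose the section into non-overlapping parts with the origin at the bottom-left of its bounding rectangle.
Outer circle: ⌀60, A = 2827.4 mm², x = 30 mm, Ī = 636 173 mm⁴.
Bore (subtracted): ⌀46, A = 1661.9 mm², x = 30 mm, Ī = 219 787 mm⁴.
By symmetry the centroid is at mid-width, x̄ = 30 mm.
All pieces are centred on the centroidal y-axis, so I = ΣĪ (holes subtracted) = 416 386 mm⁴.

I_yy ≈ 4.16 × 10⁵ mm⁴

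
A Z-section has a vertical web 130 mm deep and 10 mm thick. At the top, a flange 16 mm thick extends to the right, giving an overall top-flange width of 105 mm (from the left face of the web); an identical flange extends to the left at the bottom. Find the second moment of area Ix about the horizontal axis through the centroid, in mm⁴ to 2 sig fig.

Treat the section as a set of non-overlapping primitives; coordinates are from the bounding-box lower-left.
Web: 10 × 130, A = 1 300 mm², y = 65 mm, Ī = 1 830 833 mm⁴.
Top flange (beyond web): 95 × 16, A = 1 520 mm², y = 122 mm, Ī = 32 427 mm⁴.
Bottom flange (beyond web): 95 × 16, A = 1 520 mm², y = 8 mm, Ī = 32 427 mm⁴.
Centroid: ȳ = ΣA·y / ΣA = 65 mm.
Transfer each piece to the horizontal axis through the centroid using Ī + A·d² with d = y − 65:
  web: d = 0 mm → contributes +1 830 833 mm⁴
  top flange (beyond web): d = 57 mm → contributes +4 970 907 mm⁴
  bottom flange (beyond web): d = -57 mm → contributes +4 970 907 mm⁴
Total I = 11 772 647 mm⁴.

Ix ≈ 1.2 × 10⁷ mm⁴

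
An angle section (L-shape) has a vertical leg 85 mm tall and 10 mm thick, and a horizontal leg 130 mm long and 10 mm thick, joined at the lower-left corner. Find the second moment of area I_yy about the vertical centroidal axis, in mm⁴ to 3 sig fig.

Split into non-overlapping primitives; take the origin at the lower-left of the bounding box.
Vertical leg: 10 × 85, A = 850 mm², x = 5 mm, Ī = 7083.3 mm⁴.
Horizontal leg (remainder): 120 × 10, A = 1 200 mm², x = 70 mm, Ī = 1 440 000 mm⁴.
Centroid: x̄ = ΣA·x / ΣA = 43.049 mm.
Transfer each piece to the vertical centroidal axis using Ī + A·d² with d = x − 43.049:
  vertical leg: d = -38.049 mm → contributes +1 237 637 mm⁴
  horizontal leg (remainder): d = 26.951 mm → contributes +2 311 642 mm⁴
Total I = 3 549 278 mm⁴.

I_yy ≈ 3.55 × 10⁶ mm⁴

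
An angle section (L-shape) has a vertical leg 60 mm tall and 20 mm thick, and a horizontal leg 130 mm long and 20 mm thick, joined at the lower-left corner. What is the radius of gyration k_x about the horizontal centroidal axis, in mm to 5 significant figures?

k_x ≈ 14.792 mm

Decompose the section into non-overlapping parts with the origin at the bottom-left of its bounding rectangle.
Vertical leg: 20 × 60, A = 1 200 mm², y = 30 mm, Ī = 360 000 mm⁴.
Horizontal leg (remainder): 110 × 20, A = 2 200 mm², y = 10 mm, Ī = 73333.33 mm⁴.
Centroid: ȳ = ΣA·y / ΣA = 17.05882 mm.
Transfer each piece to the horizontal centroidal axis using Ī + A·d² with d = y − 17.05882:
  vertical leg: d = 12.94118 mm → contributes +560968.9 mm⁴
  horizontal leg (remainder): d = -7.058824 mm → contributes +182952.7 mm⁴
Total I = 743921.6 mm⁴.
Radius of gyration: k = √(I/A) = √(743921.6 / 3 400) = 14.79191 mm.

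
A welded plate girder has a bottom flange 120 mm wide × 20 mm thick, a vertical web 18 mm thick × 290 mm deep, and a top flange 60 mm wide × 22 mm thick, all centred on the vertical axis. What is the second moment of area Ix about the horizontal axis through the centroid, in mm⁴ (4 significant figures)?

Break the section into simple shapes (no overlaps), measuring from the bottom-left corner of the bounding box.
Bottom plate: 120 × 20, A = 2 400 mm², y = 10 mm, Ī = 80 000 mm⁴.
Web plate: 18 × 290, A = 5 220 mm², y = 165 mm, Ī = 36 583 500 mm⁴.
Top plate: 60 × 22, A = 1 320 mm², y = 321 mm, Ī = 53 240 mm⁴.
Centroid: ȳ = ΣA·y / ΣA = 146.423 mm.
Transfer each piece to the horizontal axis through the centroid using Ī + A·d² with d = y − 146.423:
  bottom plate: d = -136.423 mm → contributes +44 746 845 mm⁴
  web plate: d = 18.5772 mm → contributes +38 384 983 mm⁴
  top plate: d = 174.577 mm → contributes +40 283 134 mm⁴
Total I = 123 414 962 mm⁴.

Ix ≈ 1.234 × 10⁸ mm⁴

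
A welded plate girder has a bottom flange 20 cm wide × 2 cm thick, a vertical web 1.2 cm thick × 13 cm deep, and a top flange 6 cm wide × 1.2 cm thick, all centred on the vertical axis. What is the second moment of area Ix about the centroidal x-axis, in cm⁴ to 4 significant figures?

Split into non-overlapping primitives; take the origin at the lower-left of the bounding box.
Bottom plate: 20 × 2, A = 40 cm², y = 1 cm, Ī = 13.3333 cm⁴.
Web plate: 1.2 × 13, A = 15.6 cm², y = 8.5 cm, Ī = 219.7 cm⁴.
Top plate: 6 × 1.2, A = 7.2 cm², y = 15.6 cm, Ī = 0.864 cm⁴.
Centroid: ȳ = ΣA·y / ΣA = 4.53694 cm.
Transfer each piece to the centroidal x-axis using Ī + A·d² with d = y − 4.53694:
  bottom plate: d = -3.53694 cm → contributes +513.732 cm⁴
  web plate: d = 3.96306 cm → contributes +464.711 cm⁴
  top plate: d = 11.0631 cm → contributes +882.081 cm⁴
Total I = 1860.52 cm⁴.

Ix ≈ 1861 cm⁴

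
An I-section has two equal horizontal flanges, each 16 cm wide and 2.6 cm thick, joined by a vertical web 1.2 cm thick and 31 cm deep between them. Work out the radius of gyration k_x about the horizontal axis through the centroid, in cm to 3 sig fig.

k_x ≈ 14.8 cm

Decompose the section into non-overlapping parts with the origin at the bottom-left of its bounding rectangle.
Bottom flange: 16 × 2.6, A = 41.6 cm², y = 1.3 cm, Ī = 23.435 cm⁴.
Web: 1.2 × 31, A = 37.2 cm², y = 18.1 cm, Ī = 2979.1 cm⁴.
Top flange: 16 × 2.6, A = 41.6 cm², y = 34.9 cm, Ī = 23.435 cm⁴.
By symmetry the centroid is at mid-height, ȳ = 18.1 cm.
Transfer each piece to the horizontal axis through the centroid using Ī + A·d² with d = y − 18.1:
  bottom flange: d = -16.8 cm → contributes +11 765 cm⁴
  web: d = 0 cm → contributes +2979.1 cm⁴
  top flange: d = 16.8 cm → contributes +11 765 cm⁴
Total I = 26 508 cm⁴.
Radius of gyration: k = √(I/A) = √(26 508 / 120.4) = 14.838 cm.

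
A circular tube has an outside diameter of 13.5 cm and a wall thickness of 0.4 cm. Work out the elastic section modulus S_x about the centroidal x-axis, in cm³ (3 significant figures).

S_x ≈ 52.4 cm³

Decompose the section into non-overlapping parts with the origin at the bottom-left of its bounding rectangle.
Outer circle: ⌀13.5, A = 143.14 cm², y = 6.75 cm, Ī = 1630.4 cm⁴.
Bore (subtracted): ⌀12.7, A = 126.68 cm², y = 6.75 cm, Ī = 1 277 cm⁴.
By symmetry the centroid is at mid-height, ȳ = 6.75 cm.
All pieces are centred on the centroidal x-axis, so I = ΣĪ (holes subtracted) = 353.46 cm⁴.
Extreme fibre distance c = 6.75 cm; S = I/c = 52.364 cm³.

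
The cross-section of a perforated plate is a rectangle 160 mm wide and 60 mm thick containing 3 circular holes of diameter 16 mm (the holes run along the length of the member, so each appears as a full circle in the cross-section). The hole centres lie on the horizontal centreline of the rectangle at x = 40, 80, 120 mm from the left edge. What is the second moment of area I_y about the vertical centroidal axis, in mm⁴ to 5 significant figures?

Treat the section as a set of non-overlapping primitives; coordinates are from the bounding-box lower-left.
Plate: 160 × 60, A = 9 600 mm², x = 80 mm, Ī = 20 480 000 mm⁴.
Hole 1 (subtracted): ⌀16, A = 201.0619 mm², x = 40 mm, Ī = 3216.991 mm⁴.
Hole 2 (subtracted): ⌀16, A = 201.0619 mm², x = 80 mm, Ī = 3216.991 mm⁴.
Hole 3 (subtracted): ⌀16, A = 201.0619 mm², x = 120 mm, Ī = 3216.991 mm⁴.
By symmetry the centroid is at mid-width, x̄ = 80 mm.
Transfer each piece to the vertical centroidal axis using Ī + A·d² with d = x − 80:
  plate: d = 0 mm → contributes +20 480 000 mm⁴
  hole 1: d = -40 mm → contributes −324916.1 mm⁴
  hole 2: d = 0 mm → contributes −3216.991 mm⁴
  hole 3: d = 40 mm → contributes −324916.1 mm⁴
Total I = 19 826 951 mm⁴.

I_y ≈ 1.9827 × 10⁷ mm⁴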